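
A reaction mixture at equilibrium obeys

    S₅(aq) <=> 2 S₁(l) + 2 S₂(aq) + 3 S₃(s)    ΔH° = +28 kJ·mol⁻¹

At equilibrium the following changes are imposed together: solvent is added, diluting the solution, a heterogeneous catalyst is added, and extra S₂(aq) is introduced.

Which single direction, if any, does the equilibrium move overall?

Dilution lowers every aqueous concentration by the same factor. Δn_aq = 2 − 1 = +1, so the system shifts toward the side with more dissolved moles — to the right.
A catalyst speeds both forward and reverse rates equally; it changes neither Q nor K — no shift from this change.
Adding S₂ (aq), a product, drives the reaction to the left.
The individual effects push in opposite directions; without quantitative information the net direction cannot be determined.

cannot be determined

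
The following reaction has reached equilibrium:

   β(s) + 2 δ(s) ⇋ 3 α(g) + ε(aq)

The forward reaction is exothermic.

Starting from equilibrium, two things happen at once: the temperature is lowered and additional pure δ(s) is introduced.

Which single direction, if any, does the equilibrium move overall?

right

The forward reaction is exothermic. Lowering T favours the exothermic direction — shift to the right.
δ is a pure solid; its activity is 1 regardless of amount, so Q is unaffected — no shift from this change.
Only the nonzero effect(s) matter; the net shift is to the right.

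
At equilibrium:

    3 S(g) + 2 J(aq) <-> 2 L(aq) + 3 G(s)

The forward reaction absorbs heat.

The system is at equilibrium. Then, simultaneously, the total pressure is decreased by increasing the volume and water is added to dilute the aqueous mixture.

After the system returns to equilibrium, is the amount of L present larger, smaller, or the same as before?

decreases

Gas moles: reactants 3, products 0 (Δn_gas = -3). Expansion shifts the system toward the side with more moles of gas — to the left.
Dilution scales every aqueous concentration by the same factor. Δn_aq = 2 − 2 = 0, so Q is unchanged — no shift.
The net shift is to the left. L is a product, so its amount decreases.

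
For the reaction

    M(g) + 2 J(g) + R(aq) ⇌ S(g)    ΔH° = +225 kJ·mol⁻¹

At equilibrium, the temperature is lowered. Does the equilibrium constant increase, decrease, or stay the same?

decreases

K depends on temperature via the van 't Hoff relation. The forward reaction is endothermic, so lowering T decreases K.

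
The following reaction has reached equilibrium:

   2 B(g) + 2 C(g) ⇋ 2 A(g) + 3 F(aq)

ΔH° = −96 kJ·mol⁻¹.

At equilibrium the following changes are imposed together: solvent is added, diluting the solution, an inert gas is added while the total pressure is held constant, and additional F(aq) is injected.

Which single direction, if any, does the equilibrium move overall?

cannot be determined

Dilution lowers every aqueous concentration by the same factor. Δn_aq = 3 − 0 = +3, so the system shifts toward the side with more dissolved moles — to the right.
Adding inert gas at constant total pressure expands the volume and lowers every reacting partial pressure. With Δn_gas = 2 − 4 = -2, Q moves away from K toward the side with fewer gas moles, so the system shifts toward the side with more gas moles — to the left.
Adding F (aq), a product, drives the reaction to the left.
The individual effects push in opposite directions; without quantitative information the net direction cannot be determined.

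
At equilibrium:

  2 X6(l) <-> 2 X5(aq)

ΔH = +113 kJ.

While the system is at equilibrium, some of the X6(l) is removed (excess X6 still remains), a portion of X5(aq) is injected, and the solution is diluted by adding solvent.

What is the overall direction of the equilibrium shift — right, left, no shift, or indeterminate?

X6 is a pure liquid; its activity is 1 regardless of amount, so Q is unaffected — no shift from this change.
Adding X5 (aq), a product, drives the reaction to the left.
Dilution lowers every aqueous concentration by the same factor. Δn_aq = 2 − 0 = +2, so the system shifts toward the side with more dissolved moles — to the right.
The individual effects push in opposite directions; without quantitative information the net direction cannot be determined.

cannot be determined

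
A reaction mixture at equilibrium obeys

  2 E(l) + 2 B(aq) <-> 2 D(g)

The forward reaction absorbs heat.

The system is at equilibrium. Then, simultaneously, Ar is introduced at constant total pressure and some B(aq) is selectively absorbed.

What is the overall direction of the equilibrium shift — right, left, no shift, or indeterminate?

cannot be determined

Adding inert gas at constant total pressure expands the volume and lowers every reacting partial pressure. With Δn_gas = 2 − 0 = +2, Q moves away from K toward the side with fewer gas moles, so the system shifts toward the side with more gas moles — to the right.
Removing B (aq), a reactant, drives the reaction to the left.
The individual effects push in opposite directions; without quantitative information the net direction cannot be determined.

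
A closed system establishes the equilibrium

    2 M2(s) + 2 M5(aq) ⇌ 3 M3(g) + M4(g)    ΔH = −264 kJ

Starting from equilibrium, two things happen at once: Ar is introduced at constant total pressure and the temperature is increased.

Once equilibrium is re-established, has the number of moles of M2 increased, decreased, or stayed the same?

cannot be determined

Adding inert gas at constant total pressure expands the volume and lowers every reacting partial pressure. With Δn_gas = 4 − 0 = +4, Q moves away from K toward the side with fewer gas moles, so the system shifts toward the side with more gas moles — to the right.
The forward reaction is exothermic. Raising T favours the endothermic direction — shift to the left.
The two effects oppose each other, so the net shift — and hence the change in M2 — cannot be determined from the given information.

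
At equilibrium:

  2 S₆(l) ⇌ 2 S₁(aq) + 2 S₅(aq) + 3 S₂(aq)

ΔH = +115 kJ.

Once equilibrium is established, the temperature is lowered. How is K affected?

decreases

K depends on temperature via the van 't Hoff relation. The forward reaction is endothermic, so lowering T decreases K.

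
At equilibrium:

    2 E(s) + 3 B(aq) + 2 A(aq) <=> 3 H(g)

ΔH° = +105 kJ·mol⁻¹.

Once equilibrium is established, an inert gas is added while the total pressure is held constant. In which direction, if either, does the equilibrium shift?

right

Adding inert gas at constant total pressure expands the volume and lowers every reacting partial pressure. With Δn_gas = 3 − 0 = +3, Q moves away from K toward the side with fewer gas moles, so the system shifts toward the side with more gas moles — to the right.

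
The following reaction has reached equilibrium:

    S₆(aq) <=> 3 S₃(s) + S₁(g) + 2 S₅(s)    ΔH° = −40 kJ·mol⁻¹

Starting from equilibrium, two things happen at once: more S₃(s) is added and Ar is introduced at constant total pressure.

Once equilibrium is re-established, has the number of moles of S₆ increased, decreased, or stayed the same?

S₃ is a pure solid; its activity is 1 regardless of amount, so Q is unaffected — no shift from this change.
Adding inert gas at constant total pressure expands the volume and lowers every reacting partial pressure. With Δn_gas = 1 − 0 = +1, Q moves away from K toward the side with fewer gas moles, so the system shifts toward the side with more gas moles — to the right.
The net shift is to the right. S₆ is a reactant, so its amount decreases.

decreases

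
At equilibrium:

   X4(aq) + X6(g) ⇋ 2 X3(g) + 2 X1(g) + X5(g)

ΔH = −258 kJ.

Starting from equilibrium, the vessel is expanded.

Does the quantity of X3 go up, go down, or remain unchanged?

increases

Gas moles: reactants 1, products 5 (Δn_gas = +4). Expansion shifts the system toward the side with more moles of gas — to the right.
The net shift is to the right. X3 is a product, so its amount increases.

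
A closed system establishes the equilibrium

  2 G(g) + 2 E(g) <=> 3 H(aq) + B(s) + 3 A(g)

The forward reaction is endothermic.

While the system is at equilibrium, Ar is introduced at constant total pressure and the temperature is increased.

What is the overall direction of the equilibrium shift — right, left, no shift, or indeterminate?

cannot be determined

Adding inert gas at constant total pressure expands the volume and lowers every reacting partial pressure. With Δn_gas = 3 − 4 = -1, Q moves away from K toward the side with fewer gas moles, so the system shifts toward the side with more gas moles — to the left.
The forward reaction is endothermic. Raising T favours the endothermic direction — shift to the right.
The individual effects push in opposite directions; without quantitative information the net direction cannot be determined.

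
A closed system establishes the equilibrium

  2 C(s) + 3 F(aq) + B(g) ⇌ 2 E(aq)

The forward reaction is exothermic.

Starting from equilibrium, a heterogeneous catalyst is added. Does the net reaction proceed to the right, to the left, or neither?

no shift

A catalyst speeds both forward and reverse rates equally; it changes neither Q nor K — no shift from this change.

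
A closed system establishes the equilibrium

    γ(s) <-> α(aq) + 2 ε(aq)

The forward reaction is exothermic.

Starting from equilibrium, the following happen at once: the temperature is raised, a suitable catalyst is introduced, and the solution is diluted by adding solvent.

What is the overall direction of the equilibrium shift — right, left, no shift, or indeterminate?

The forward reaction is exothermic. Raising T favours the endothermic direction — shift to the left.
A catalyst speeds both forward and reverse rates equally; it changes neither Q nor K — no shift from this change.
Dilution lowers every aqueous concentration by the same factor. Δn_aq = 3 − 0 = +3, so the system shifts toward the side with more dissolved moles — to the right.
The individual effects push in opposite directions; without quantitative information the net direction cannot be determined.

cannot be determined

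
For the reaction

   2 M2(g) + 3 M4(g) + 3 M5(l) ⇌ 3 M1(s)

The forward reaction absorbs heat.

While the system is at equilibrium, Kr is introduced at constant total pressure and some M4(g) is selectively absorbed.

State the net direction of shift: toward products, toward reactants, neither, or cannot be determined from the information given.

Adding inert gas at constant total pressure expands the volume and lowers every reacting partial pressure. With Δn_gas = 0 − 5 = -5, Q moves away from K toward the side with fewer gas moles, so the system shifts toward the side with more gas moles — to the left.
Removing M4 (g), a reactant, drives the reaction to the left.
All effects act in the same direction — net shift to the left.

left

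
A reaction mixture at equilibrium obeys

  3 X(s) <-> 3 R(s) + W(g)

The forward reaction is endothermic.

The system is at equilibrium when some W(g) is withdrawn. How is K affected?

unchanged

The equilibrium constant depends only on temperature. This perturbation may move the position of equilibrium, but since T is unchanged, K itself is unchanged.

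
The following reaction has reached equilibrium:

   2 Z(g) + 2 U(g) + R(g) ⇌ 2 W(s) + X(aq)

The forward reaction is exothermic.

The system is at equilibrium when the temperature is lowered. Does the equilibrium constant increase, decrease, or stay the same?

increases

K depends on temperature via the van 't Hoff relation. The forward reaction is exothermic, so lowering T increases K.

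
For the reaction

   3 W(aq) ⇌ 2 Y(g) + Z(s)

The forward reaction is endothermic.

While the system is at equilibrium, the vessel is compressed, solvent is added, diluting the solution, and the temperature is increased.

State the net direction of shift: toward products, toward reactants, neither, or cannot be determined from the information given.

Gas moles: reactants 0, products 2 (Δn_gas = +2). Compression shifts the system toward the side with fewer moles of gas — to the left.
Dilution lowers every aqueous concentration by the same factor. Δn_aq = 0 − 3 = -3, so the system shifts toward the side with more dissolved moles — to the left.
The forward reaction is endothermic. Raising T favours the endothermic direction — shift to the right.
The individual effects push in opposite directions; without quantitative information the net direction cannot be determined.

cannot be determined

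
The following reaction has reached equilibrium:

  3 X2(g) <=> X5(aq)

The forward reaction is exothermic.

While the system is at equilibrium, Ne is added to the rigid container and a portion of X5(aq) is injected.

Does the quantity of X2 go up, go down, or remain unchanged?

At constant volume, adding an inert gas leaves every reacting species' partial pressure unchanged, so Q is unchanged — no shift from this change.
Adding X5 (aq), a product, drives the reaction to the left.
The net shift is to the left. X2 is a reactant, so its amount increases.

increases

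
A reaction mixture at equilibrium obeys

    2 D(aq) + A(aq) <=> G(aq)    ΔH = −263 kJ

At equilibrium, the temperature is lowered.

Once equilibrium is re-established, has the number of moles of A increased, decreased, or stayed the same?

decreases

The forward reaction is exothermic. Lowering T favours the exothermic direction — shift to the right.
The net shift is to the right. A is a reactant, so its amount decreases.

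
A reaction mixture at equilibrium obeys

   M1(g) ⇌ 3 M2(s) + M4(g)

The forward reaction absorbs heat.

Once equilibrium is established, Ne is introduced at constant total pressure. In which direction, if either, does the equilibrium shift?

no shift

Adding inert gas at constant total pressure expands the volume, scaling every reacting partial pressure by the same factor. Δn_gas = 1 − 1 = 0, so Q is unchanged — no shift.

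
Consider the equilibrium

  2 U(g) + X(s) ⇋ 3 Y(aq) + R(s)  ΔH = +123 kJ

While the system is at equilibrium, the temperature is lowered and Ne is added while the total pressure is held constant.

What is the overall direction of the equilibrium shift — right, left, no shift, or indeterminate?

left

The forward reaction is endothermic. Lowering T favours the exothermic direction — shift to the left.
Adding inert gas at constant total pressure expands the volume and lowers every reacting partial pressure. With Δn_gas = 0 − 2 = -2, Q moves away from K toward the side with fewer gas moles, so the system shifts toward the side with more gas moles — to the left.
All effects act in the same direction — net shift to the left.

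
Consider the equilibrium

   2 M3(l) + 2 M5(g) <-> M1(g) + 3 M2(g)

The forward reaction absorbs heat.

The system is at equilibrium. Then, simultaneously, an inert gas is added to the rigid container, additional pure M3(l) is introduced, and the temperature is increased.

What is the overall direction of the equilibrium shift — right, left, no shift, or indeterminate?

right

At constant volume, adding an inert gas leaves every reacting species' partial pressure unchanged, so Q is unchanged — no shift from this change.
M3 is a pure liquid; its activity is 1 regardless of amount, so Q is unaffected — no shift from this change.
The forward reaction is endothermic. Raising T favours the endothermic direction — shift to the right.
Only the nonzero effect(s) matter; the net shift is to the right.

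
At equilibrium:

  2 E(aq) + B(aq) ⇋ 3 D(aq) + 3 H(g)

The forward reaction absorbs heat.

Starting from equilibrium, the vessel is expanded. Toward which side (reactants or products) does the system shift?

right

Gas moles: reactants 0, products 3 (Δn_gas = +3). Expansion shifts the system toward the side with more moles of gas — to the right.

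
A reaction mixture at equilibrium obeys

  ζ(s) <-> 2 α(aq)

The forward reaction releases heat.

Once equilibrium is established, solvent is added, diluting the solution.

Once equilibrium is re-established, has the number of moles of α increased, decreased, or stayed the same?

Dilution lowers every aqueous concentration by the same factor. Δn_aq = 2 − 0 = +2, so the system shifts toward the side with more dissolved moles — to the right.
The net shift is to the right. α is a product, so its amount increases.

increases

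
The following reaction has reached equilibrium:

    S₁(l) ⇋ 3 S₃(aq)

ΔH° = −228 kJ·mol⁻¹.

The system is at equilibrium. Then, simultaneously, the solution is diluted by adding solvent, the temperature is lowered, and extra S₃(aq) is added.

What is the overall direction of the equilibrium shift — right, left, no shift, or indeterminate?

Dilution lowers every aqueous concentration by the same factor. Δn_aq = 3 − 0 = +3, so the system shifts toward the side with more dissolved moles — to the right.
The forward reaction is exothermic. Lowering T favours the exothermic direction — shift to the right.
Adding S₃ (aq), a product, drives the reaction to the left.
The individual effects push in opposite directions; without quantitative information the net direction cannot be determined.

cannot be determined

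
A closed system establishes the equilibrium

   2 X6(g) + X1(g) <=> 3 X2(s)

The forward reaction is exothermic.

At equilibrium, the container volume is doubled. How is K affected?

The equilibrium constant depends only on temperature. This perturbation may move the position of equilibrium, but since T is unchanged, K itself is unchanged.

unchanged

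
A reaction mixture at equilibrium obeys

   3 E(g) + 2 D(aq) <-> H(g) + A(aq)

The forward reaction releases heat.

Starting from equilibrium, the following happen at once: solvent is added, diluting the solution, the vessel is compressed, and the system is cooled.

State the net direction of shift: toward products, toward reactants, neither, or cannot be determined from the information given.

cannot be determined

Dilution lowers every aqueous concentration by the same factor. Δn_aq = 1 − 2 = -1, so the system shifts toward the side with more dissolved moles — to the left.
Gas moles: reactants 3, products 1 (Δn_gas = -2). Compression shifts the system toward the side with fewer moles of gas — to the right.
The forward reaction is exothermic. Lowering T favours the exothermic direction — shift to the right.
The individual effects push in opposite directions; without quantitative information the net direction cannot be determined.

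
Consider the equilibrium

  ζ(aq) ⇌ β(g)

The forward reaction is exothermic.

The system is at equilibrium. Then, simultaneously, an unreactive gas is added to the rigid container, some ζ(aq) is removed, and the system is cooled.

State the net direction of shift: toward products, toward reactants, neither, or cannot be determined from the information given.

At constant volume, adding an inert gas leaves every reacting species' partial pressure unchanged, so Q is unchanged — no shift from this change.
Removing ζ (aq), a reactant, drives the reaction to the left.
The forward reaction is exothermic. Lowering T favours the exothermic direction — shift to the right.
The individual effects push in opposite directions; without quantitative information the net direction cannot be determined.

cannot be determined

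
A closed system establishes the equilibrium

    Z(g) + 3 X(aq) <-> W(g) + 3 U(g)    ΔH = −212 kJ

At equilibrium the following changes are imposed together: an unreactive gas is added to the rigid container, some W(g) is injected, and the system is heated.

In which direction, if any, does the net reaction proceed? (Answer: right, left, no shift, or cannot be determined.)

left

At constant volume, adding an inert gas leaves every reacting species' partial pressure unchanged, so Q is unchanged — no shift from this change.
Adding W (g), a product, drives the reaction to the left.
The forward reaction is exothermic. Raising T favours the endothermic direction — shift to the left.
Only the nonzero effect(s) matter; the net shift is to the left.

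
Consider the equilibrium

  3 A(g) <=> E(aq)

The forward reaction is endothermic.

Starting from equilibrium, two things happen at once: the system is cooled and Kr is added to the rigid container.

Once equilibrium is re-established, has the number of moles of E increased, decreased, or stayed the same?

The forward reaction is endothermic. Lowering T favours the exothermic direction — shift to the left.
At constant volume, adding an inert gas leaves every reacting species' partial pressure unchanged, so Q is unchanged — no shift from this change.
The net shift is to the left. E is a product, so its amount decreases.

decreases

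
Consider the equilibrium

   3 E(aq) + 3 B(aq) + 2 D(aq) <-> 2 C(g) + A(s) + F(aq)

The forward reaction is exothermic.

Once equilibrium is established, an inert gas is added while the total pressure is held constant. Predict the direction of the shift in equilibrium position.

right

Adding inert gas at constant total pressure expands the volume and lowers every reacting partial pressure. With Δn_gas = 2 − 0 = +2, Q moves away from K toward the side with fewer gas moles, so the system shifts toward the side with more gas moles — to the right.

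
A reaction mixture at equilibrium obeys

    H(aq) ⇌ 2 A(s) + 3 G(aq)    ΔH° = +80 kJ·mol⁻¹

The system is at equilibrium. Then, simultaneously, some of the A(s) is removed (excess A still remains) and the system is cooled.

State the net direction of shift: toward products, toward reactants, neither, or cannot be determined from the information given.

left

A is a pure solid; its activity is 1 regardless of amount, so Q is unaffected — no shift from this change.
The forward reaction is endothermic. Lowering T favours the exothermic direction — shift to the left.
Only the nonzero effect(s) matter; the net shift is to the left.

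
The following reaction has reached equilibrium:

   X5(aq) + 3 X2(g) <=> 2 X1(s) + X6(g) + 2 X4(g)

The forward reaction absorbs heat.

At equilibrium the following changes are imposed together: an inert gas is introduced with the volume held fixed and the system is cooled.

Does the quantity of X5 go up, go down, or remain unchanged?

increases

At constant volume, adding an inert gas leaves every reacting species' partial pressure unchanged, so Q is unchanged — no shift from this change.
The forward reaction is endothermic. Lowering T favours the exothermic direction — shift to the left.
The net shift is to the left. X5 is a reactant, so its amount increases.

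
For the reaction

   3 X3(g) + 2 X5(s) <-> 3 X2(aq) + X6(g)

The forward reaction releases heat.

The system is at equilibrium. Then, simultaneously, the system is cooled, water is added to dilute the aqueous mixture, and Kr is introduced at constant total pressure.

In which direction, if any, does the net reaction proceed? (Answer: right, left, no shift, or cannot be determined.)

The forward reaction is exothermic. Lowering T favours the exothermic direction — shift to the right.
Dilution lowers every aqueous concentration by the same factor. Δn_aq = 3 − 0 = +3, so the system shifts toward the side with more dissolved moles — to the right.
Adding inert gas at constant total pressure expands the volume and lowers every reacting partial pressure. With Δn_gas = 1 − 3 = -2, Q moves away from K toward the side with fewer gas moles, so the system shifts toward the side with more gas moles — to the left.
The individual effects push in opposite directions; without quantitative information the net direction cannot be determined.

cannot be determined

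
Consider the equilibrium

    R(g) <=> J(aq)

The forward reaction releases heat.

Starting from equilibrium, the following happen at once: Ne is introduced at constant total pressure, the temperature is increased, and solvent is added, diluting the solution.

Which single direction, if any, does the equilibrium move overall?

cannot be determined

Adding inert gas at constant total pressure expands the volume and lowers every reacting partial pressure. With Δn_gas = 0 − 1 = -1, Q moves away from K toward the side with fewer gas moles, so the system shifts toward the side with more gas moles — to the left.
The forward reaction is exothermic. Raising T favours the endothermic direction — shift to the left.
Dilution lowers every aqueous concentration by the same factor. Δn_aq = 1 − 0 = +1, so the system shifts toward the side with more dissolved moles — to the right.
The individual effects push in opposite directions; without quantitative information the net direction cannot be determined.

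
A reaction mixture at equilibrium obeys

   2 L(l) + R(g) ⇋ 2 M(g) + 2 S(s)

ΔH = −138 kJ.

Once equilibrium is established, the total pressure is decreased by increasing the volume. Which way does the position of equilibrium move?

right

Gas moles: reactants 1, products 2 (Δn_gas = +1). Expansion shifts the system toward the side with more moles of gas — to the right.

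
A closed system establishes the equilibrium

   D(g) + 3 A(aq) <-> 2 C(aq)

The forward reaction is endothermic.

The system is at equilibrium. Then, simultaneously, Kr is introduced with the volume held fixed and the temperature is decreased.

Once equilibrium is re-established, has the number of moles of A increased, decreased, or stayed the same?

At constant volume, adding an inert gas leaves every reacting species' partial pressure unchanged, so Q is unchanged — no shift from this change.
The forward reaction is endothermic. Lowering T favours the exothermic direction — shift to the left.
The net shift is to the left. A is a reactant, so its amount increases.

increases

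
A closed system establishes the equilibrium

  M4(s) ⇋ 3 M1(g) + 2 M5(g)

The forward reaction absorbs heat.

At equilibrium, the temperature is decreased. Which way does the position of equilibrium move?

The forward reaction is endothermic. Lowering T favours the exothermic direction — shift to the left.

left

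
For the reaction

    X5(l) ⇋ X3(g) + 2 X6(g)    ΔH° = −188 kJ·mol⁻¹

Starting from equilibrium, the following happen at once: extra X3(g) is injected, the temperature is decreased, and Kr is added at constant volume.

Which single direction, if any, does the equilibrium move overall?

Adding X3 (g), a product, drives the reaction to the left.
The forward reaction is exothermic. Lowering T favours the exothermic direction — shift to the right.
At constant volume, adding an inert gas leaves every reacting species' partial pressure unchanged, so Q is unchanged — no shift from this change.
The individual effects push in opposite directions; without quantitative information the net direction cannot be determined.

cannot be determined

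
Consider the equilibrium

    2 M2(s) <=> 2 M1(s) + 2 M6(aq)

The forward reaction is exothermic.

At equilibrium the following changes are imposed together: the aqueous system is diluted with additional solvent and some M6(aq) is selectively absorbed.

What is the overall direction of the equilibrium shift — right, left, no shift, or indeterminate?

right

Dilution lowers every aqueous concentration by the same factor. Δn_aq = 2 − 0 = +2, so the system shifts toward the side with more dissolved moles — to the right.
Removing M6 (aq), a product, drives the reaction to the right.
All effects act in the same direction — net shift to the right.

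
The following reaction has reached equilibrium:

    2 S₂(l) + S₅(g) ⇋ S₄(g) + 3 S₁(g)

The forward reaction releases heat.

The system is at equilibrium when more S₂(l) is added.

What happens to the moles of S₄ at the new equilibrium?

S₂ is a pure liquid; its activity is 1 regardless of amount, so Q is unaffected — no shift from this change.
No net shift occurs, so the amount of S₄ is unchanged.

unchanged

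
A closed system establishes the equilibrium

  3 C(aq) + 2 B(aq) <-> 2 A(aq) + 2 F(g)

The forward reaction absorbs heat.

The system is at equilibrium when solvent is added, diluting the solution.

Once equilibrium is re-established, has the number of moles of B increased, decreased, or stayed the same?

increases

Dilution lowers every aqueous concentration by the same factor. Δn_aq = 2 − 5 = -3, so the system shifts toward the side with more dissolved moles — to the left.
The net shift is to the left. B is a reactant, so its amount increases.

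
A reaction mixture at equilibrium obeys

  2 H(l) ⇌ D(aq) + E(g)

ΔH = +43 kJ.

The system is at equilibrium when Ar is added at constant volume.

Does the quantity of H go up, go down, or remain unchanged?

At constant volume, adding an inert gas leaves every reacting species' partial pressure unchanged, so Q is unchanged — no shift from this change.
No net shift occurs, so the amount of H is unchanged.

unchanged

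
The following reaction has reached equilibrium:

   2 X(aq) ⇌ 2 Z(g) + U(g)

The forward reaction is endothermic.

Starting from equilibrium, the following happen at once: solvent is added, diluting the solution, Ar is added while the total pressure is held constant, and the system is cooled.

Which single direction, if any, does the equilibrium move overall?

cannot be determined

Dilution lowers every aqueous concentration by the same factor. Δn_aq = 0 − 2 = -2, so the system shifts toward the side with more dissolved moles — to the left.
Adding inert gas at constant total pressure expands the volume and lowers every reacting partial pressure. With Δn_gas = 3 − 0 = +3, Q moves away from K toward the side with fewer gas moles, so the system shifts toward the side with more gas moles — to the right.
The forward reaction is endothermic. Lowering T favours the exothermic direction — shift to the left.
The individual effects push in opposite directions; without quantitative information the net direction cannot be determined.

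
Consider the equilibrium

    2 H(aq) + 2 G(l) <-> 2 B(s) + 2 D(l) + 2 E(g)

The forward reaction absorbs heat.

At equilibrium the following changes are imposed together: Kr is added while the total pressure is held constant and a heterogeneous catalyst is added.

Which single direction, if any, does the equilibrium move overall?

right

Adding inert gas at constant total pressure expands the volume and lowers every reacting partial pressure. With Δn_gas = 2 − 0 = +2, Q moves away from K toward the side with fewer gas moles, so the system shifts toward the side with more gas moles — to the right.
A catalyst speeds both forward and reverse rates equally; it changes neither Q nor K — no shift from this change.
Only the nonzero effect(s) matter; the net shift is to the right.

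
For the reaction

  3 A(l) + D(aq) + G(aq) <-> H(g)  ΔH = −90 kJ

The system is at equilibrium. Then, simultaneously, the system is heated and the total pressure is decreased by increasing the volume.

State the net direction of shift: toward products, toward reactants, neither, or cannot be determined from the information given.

The forward reaction is exothermic. Raising T favours the endothermic direction — shift to the left.
Gas moles: reactants 0, products 1 (Δn_gas = +1). Expansion shifts the system toward the side with more moles of gas — to the right.
The individual effects push in opposite directions; without quantitative information the net direction cannot be determined.

cannot be determined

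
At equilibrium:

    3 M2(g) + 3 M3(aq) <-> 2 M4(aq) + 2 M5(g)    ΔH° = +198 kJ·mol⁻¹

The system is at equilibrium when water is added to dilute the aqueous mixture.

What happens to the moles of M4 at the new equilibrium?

decreases

Dilution lowers every aqueous concentration by the same factor. Δn_aq = 2 − 3 = -1, so the system shifts toward the side with more dissolved moles — to the left.
The net shift is to the left. M4 is a product, so its amount decreases.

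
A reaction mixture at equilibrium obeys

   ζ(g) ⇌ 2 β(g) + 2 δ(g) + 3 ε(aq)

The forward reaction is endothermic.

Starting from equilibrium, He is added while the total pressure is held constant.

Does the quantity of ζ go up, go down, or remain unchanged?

decreases

Adding inert gas at constant total pressure expands the volume and lowers every reacting partial pressure. With Δn_gas = 4 − 1 = +3, Q moves away from K toward the side with fewer gas moles, so the system shifts toward the side with more gas moles — to the right.
The net shift is to the right. ζ is a reactant, so its amount decreases.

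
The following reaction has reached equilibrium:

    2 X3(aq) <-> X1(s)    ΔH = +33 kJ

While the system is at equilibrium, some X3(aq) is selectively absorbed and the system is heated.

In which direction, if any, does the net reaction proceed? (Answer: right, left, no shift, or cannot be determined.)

cannot be determined

Removing X3 (aq), a reactant, drives the reaction to the left.
The forward reaction is endothermic. Raising T favours the endothermic direction — shift to the right.
The individual effects push in opposite directions; without quantitative information the net direction cannot be determined.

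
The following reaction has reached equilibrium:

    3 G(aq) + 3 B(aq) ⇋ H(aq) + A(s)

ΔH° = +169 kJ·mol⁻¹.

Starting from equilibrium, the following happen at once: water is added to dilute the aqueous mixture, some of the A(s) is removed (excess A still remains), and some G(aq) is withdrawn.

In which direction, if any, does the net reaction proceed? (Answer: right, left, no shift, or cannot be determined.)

Dilution lowers every aqueous concentration by the same factor. Δn_aq = 1 − 6 = -5, so the system shifts toward the side with more dissolved moles — to the left.
A is a pure solid; its activity is 1 regardless of amount, so Q is unaffected — no shift from this change.
Removing G (aq), a reactant, drives the reaction to the left.
Only the nonzero effect(s) matter; the net shift is to the left.

left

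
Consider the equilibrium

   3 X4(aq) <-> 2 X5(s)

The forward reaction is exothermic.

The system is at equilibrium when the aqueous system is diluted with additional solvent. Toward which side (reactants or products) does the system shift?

left

Dilution lowers every aqueous concentration by the same factor. Δn_aq = 0 − 3 = -3, so the system shifts toward the side with more dissolved moles — to the left.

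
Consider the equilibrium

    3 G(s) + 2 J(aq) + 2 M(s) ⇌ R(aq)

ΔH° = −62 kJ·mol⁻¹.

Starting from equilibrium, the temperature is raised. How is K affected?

decreases

K depends on temperature via the van 't Hoff relation. The forward reaction is exothermic, so raising T decreases K.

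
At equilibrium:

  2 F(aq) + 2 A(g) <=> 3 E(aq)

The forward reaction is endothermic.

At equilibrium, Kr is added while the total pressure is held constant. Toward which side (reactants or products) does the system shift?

left

Adding inert gas at constant total pressure expands the volume and lowers every reacting partial pressure. With Δn_gas = 0 − 2 = -2, Q moves away from K toward the side with fewer gas moles, so the system shifts toward the side with more gas moles — to the left.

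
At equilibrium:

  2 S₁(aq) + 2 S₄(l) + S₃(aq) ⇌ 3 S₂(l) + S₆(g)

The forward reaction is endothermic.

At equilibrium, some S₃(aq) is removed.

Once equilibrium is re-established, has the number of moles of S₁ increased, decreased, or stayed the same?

Removing S₃ (aq), a reactant, drives the reaction to the left.
The net shift is to the left. S₁ is a reactant, so its amount increases.

increases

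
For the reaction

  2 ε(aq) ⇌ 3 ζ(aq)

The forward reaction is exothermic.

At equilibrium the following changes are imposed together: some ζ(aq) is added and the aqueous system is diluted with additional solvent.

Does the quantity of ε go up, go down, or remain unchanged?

cannot be determined

Adding ζ (aq), a product, drives the reaction to the left.
Dilution lowers every aqueous concentration by the same factor. Δn_aq = 3 − 2 = +1, so the system shifts toward the side with more dissolved moles — to the right.
The two effects oppose each other, so the net shift — and hence the change in ε — cannot be determined from the given information.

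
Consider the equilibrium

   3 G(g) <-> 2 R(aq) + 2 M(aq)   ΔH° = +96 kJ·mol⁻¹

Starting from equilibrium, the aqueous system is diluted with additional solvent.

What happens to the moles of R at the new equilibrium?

Dilution lowers every aqueous concentration by the same factor. Δn_aq = 4 − 0 = +4, so the system shifts toward the side with more dissolved moles — to the right.
The net shift is to the right. R is a product, so its amount increases.

increases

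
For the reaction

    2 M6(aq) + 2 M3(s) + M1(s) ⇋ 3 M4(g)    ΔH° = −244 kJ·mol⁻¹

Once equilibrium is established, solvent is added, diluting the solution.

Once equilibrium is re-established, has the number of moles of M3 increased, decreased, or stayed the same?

Dilution lowers every aqueous concentration by the same factor. Δn_aq = 0 − 2 = -2, so the system shifts toward the side with more dissolved moles — to the left.
The net shift is to the left. M3 is a reactant, so its amount increases.

increases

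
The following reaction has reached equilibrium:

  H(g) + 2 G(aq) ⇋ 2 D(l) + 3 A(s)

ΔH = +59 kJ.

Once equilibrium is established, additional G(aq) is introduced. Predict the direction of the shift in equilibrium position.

right

Adding G (aq), a reactant, drives the reaction to the right.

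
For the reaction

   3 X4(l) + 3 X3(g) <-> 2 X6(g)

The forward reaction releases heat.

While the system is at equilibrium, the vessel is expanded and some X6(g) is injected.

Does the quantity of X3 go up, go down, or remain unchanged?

Gas moles: reactants 3, products 2 (Δn_gas = -1). Expansion shifts the system toward the side with more moles of gas — to the left.
Adding X6 (g), a product, drives the reaction to the left.
The net shift is to the left. X3 is a reactant, so its amount increases.

increases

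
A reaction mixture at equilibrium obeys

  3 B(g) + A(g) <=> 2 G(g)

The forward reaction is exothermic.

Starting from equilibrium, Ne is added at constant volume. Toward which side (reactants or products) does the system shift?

no shift

At constant volume, adding an inert gas leaves every reacting species' partial pressure unchanged, so Q is unchanged — no shift from this change.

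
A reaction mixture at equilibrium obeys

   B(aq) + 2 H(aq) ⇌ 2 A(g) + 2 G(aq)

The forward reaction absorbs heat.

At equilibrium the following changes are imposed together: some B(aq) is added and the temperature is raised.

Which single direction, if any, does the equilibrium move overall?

Adding B (aq), a reactant, drives the reaction to the right.
The forward reaction is endothermic. Raising T favours the endothermic direction — shift to the right.
All effects act in the same direction — net shift to the right.

right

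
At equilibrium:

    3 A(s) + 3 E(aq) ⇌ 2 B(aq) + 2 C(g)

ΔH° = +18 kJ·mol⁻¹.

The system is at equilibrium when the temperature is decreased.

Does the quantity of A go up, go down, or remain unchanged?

The forward reaction is endothermic. Lowering T favours the exothermic direction — shift to the left.
The net shift is to the left. A is a reactant, so its amount increases.

increases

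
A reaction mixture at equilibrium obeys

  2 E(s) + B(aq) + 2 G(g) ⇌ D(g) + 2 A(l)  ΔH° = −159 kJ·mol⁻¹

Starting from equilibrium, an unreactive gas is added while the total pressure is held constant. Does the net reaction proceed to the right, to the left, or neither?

left

Adding inert gas at constant total pressure expands the volume and lowers every reacting partial pressure. With Δn_gas = 1 − 2 = -1, Q moves away from K toward the side with fewer gas moles, so the system shifts toward the side with more gas moles — to the left.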